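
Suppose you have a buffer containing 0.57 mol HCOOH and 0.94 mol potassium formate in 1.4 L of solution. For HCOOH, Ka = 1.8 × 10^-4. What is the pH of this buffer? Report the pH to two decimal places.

pH = 3.96

pKa = −log(1.8 × 10^-4) = 3.745
pH = pKa + log([A⁻]/[HA]) = 3.745 + log(0.94/0.57)
pH = 3.745 + (+0.217) = 3.96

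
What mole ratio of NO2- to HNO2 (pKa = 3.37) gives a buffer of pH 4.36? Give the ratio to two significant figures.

pH = pKa + log(r) ⇒ log(r) = 4.36 − 3.37 = +0.99
r = [NO2-]/[HNO2] = 10^(+0.99) = 9.77

ratio = 9.8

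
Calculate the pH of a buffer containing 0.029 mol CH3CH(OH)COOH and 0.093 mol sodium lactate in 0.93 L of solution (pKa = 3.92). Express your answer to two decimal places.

Henderson–Hasselbalch: pH = pKa + log([CH3CH(OH)COO-]/[CH3CH(OH)COOH]) = 3.92 + log(0.093/0.029)
pH = 3.92 + (+0.506) = 4.43

pH = 4.43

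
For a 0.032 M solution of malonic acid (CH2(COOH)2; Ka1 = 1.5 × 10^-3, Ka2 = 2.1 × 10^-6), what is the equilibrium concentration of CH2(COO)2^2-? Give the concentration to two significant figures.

2.1 × 10^-6 M

First ionization gives [H+] ≈ [CH2(COOH)COO-] = 6.22 × 10^-3 M.
Second step: Ka2 = [H+][CH2(COO)2^2-]/[CH2(COOH)COO-] ≈ [CH2(COO)2^2-] (since [H+] ≈ [CH2(COOH)COO-]).
So [CH2(COO)2^2-] ≈ Ka2.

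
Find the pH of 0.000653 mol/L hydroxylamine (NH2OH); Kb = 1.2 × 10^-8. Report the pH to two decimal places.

NH2OH + H2O ⇌ NH3OH+ + OH-
Kb = x²/(0.000653 − x) = 1.2 × 10^-8
Since Kb ≪ C₀, x ≈ √(Kb·C₀) = 2.80 × 10^-6 M.
pOH = −log(2.80 × 10^-6) = 5.55; pH = 14.00 − 5.55 = 8.45

pH = 8.45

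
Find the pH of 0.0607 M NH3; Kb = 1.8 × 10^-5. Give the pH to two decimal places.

pH = 11.02

NH3 + H2O ⇌ NH4+ + OH-
Kb = [OH-]²/(0.0607 − [OH-]) = 1.8 × 10^-5
Assume [OH-] ≪ 0.0607: [OH-] ≈ √(1.8 × 10^-5 × 0.0607) = 1.05 × 10^-3 M
([OH-]/C₀ = 1.7% < 5%, so the approximation holds.)
pOH = 2.98, so pH = 14.00 − pOH = 11.02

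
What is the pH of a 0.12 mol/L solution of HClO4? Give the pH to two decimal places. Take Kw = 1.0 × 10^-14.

pH = 0.92

HClO4 is a strong acid and dissociates completely, so [H+] = 0.12 M.
pH = -log(0.12) = 0.92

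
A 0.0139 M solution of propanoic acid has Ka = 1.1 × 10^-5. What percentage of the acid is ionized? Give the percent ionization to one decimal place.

CH3CH2COOH ⇌ CH3CH2COO- + H+; let x = [H+] at equilibrium.
x ≈ √(Ka·C₀) = √(1.1 × 10^-5 × 0.0139) = 3.91 × 10^-4 M
Fraction ionized = 3.91 × 10^-4 / 0.0139 = 0.0281 → 2.8%

2.8%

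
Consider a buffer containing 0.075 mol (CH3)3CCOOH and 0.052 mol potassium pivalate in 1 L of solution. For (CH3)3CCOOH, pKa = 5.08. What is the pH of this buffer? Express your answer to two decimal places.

pH = 4.92

Henderson–Hasselbalch: pH = pKa + log([(CH3)3CCOO-]/[(CH3)3CCOOH]) = 5.08 + log(0.052/0.075)
pH = 5.08 + (-0.159) = 4.92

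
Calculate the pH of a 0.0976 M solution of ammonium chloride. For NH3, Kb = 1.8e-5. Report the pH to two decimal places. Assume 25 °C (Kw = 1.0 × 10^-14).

NH4+ is the conjugate acid of the weak base NH3.
Ka = Kw/Kb = 1.0×10^-14 / 1.8 × 10^-5 = 5.56 × 10^-10
Ka = [H+]²/(0.0976 − [H+]) = 5.56 × 10^-10
Since Ka ≪ C₀, [H+] ≈ √(Ka·C₀) = 7.37 × 10^-6 M.
Check: 0.0075% ionized — well under 5%, approximation valid.
pH = −log(7.37 × 10^-6) = 5.13

pH = 5.13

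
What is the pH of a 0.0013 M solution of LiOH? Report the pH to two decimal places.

pH = 11.11

LiOH is a strong base; [OH-] = 0.0013 M.
pOH = -log(0.0013) = 2.89
pH = 14.00 - 2.89 = 11.11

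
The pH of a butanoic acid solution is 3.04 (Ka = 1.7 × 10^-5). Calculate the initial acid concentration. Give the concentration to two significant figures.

C₀ = 5.0 × 10^-2 M

[H+] = 10^(-3.04) = 9.12 × 10^-4 M = x
Ka = x²/(C₀ − x) ⇒ C₀ = x + x²/Ka
C₀ = 9.12 × 10^-4 + (9.12 × 10^-4)²/(1.7 × 10^-5) = 4.98 × 10^-2 M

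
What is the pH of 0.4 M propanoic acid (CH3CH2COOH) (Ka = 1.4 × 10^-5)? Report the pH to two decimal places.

CH3CH2COOH ⇌ CH3CH2COO- + H+
Ka = [H+]²/(0.4 − [H+]) = 1.4 × 10^-5
Assume [H+] ≪ 0.4: [H+] ≈ √(1.4 × 10^-5 × 0.4) = 2.37 × 10^-3 M
Check: 0.59% ionized — well under 5%, approximation valid.
pH = −log(2.37 × 10^-3) = 2.63

pH = 2.63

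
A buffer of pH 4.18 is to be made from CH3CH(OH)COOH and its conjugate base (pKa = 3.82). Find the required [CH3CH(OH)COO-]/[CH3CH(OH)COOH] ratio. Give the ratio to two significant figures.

pH = pKa + log(r) ⇒ log(r) = 4.18 − 3.82 = +0.36
r = [CH3CH(OH)COO-]/[CH3CH(OH)COOH] = 10^(+0.36) = 2.29

ratio = 2.3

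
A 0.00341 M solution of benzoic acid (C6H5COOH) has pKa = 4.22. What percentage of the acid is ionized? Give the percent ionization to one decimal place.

12.4%

C6H5COOH ⇌ C6H5COO- + H+; let x = [H+] at equilibrium.
Ka = 10^(−4.22) = 6.03 × 10^-5
Ka = x²/(C₀ − x); solving the quadratic gives x = 4.24 × 10^-4 M.
Fraction ionized = 4.24 × 10^-4 / 0.00341 = 0.1243 → 12.4%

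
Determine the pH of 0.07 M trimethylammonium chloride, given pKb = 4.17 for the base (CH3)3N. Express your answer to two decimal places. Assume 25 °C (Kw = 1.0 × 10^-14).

pH = 5.49

(CH3)3NH+ is the conjugate acid of the weak base (CH3)3N.
Kb = 10^(−4.17) = 6.76 × 10^-5
Ka = Kw/Kb = 1.0×10^-14 / 6.76 × 10^-5 = 1.48 × 10^-10
From the ICE table, Ka = [H+]²/(0.07 − [H+]) = 1.48 × 10^-10.
Since Ka ≪ C₀, [H+] ≈ √(Ka·C₀) = 3.22 × 10^-6 M.
pH = −log(3.22 × 10^-6) = 5.49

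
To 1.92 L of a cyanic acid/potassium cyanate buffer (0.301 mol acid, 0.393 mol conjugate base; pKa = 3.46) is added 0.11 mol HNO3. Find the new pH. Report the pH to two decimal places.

After neutralization: n(HOCN) = 0.411 mol, n(OCN-) = 0.283 mol.
pH = pKa + log([A⁻]/[HA]) = 3.46 + log(0.283/0.411) = 3.46 -0.162

pH = 3.30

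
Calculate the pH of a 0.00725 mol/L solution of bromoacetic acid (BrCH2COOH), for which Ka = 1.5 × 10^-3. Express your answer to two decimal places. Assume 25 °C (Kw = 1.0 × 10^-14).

BrCH2COOH ⇌ BrCH2COO- + H+
From the ICE table, Ka = x²/(0.00725 − x) = 1.5 × 10^-3.
x is not negligible relative to C₀; solve x² + 0.0015·x − 1.09e-05 = 0.
x = (−Ka + √(Ka² + 4·Ka·C₀))/2 = 2.63 × 10^-3 M
pH = −log[H+] = −log(2.63 × 10^-3) = 2.58

pH = 2.58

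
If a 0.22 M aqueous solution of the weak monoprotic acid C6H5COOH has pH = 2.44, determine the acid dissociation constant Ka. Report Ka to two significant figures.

Ka = 6.1 × 10^-5

[H+] = 10^(-2.44) = 3.63 × 10^-3 M
At equilibrium [HA] = 0.22 − 3.63 × 10^-3 = 2.16 × 10^-1 M
Ka = [H+][A-]/[HA] = (3.63 × 10^-3)² / 2.16 × 10^-1 = 6.1 × 10^-5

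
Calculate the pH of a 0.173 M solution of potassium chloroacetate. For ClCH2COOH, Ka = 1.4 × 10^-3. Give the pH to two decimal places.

ClCH2COO- is the conjugate base of the weak acid ClCH2COOH.
Kb = Kw/Ka = 1.0×10^-14 / 1.4 × 10^-3 = 7.14 × 10^-12
Kb = [OH-]²/(0.173 − [OH-]) = 7.14 × 10^-12
Since Kb ≪ C₀, [OH-] ≈ √(Kb·C₀) = 1.11 × 10^-6 M.
([OH-]/C₀ = 0.00064% < 5%, so the approximation holds.)
pOH = 5.95, so pH = 14.00 − pOH = 8.05

pH = 8.05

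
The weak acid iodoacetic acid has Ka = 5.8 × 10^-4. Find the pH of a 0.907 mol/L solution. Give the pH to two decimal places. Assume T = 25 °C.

ICH2COOH ⇌ ICH2COO- + H+
From the ICE table, Ka = [H+]²/(0.907 − [H+]) = 5.8 × 10^-4.
Assume [H+] ≪ 0.907: [H+] ≈ √(5.8 × 10^-4 × 0.907) = 2.29 × 10^-2 M
pH = −log[H+] = −log(2.29 × 10^-2) = 1.64

pH = 1.64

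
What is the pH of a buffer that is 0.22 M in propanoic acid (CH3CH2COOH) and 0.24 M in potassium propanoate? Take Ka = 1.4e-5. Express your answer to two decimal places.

pKa = −log(1.4 × 10^-5) = 4.854
Henderson–Hasselbalch: pH = pKa + log([CH3CH2COO-]/[CH3CH2COOH]) = 4.854 + log(0.24/0.22)
pH = 4.854 + (+0.038) = 4.89

pH = 4.89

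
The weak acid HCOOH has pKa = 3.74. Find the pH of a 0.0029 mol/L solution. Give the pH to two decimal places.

HCOOH ⇌ HCOO- + H+
Ka = 10^(−3.74) = 1.82 × 10^-4
From the ICE table, Ka = [H+]²/(0.0029 − [H+]) = 1.82 × 10^-4.
The 5% rule fails; solving [H+]² + Ka·[H+] − Ka·C₀ = 0 exactly:
[H+] = (−Ka + √(Ka² + 4·Ka·C₀))/2 = 6.41 × 10^-4 M
pH = −log(6.41 × 10^-4) = 3.19

pH = 3.19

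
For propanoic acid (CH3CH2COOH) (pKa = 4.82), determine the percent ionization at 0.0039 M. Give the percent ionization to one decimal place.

CH3CH2COOH ⇌ CH3CH2COO- + H+; let x = [H+] at equilibrium.
Ka = 10^(−4.82) = 1.51 × 10^-5
Solve x² + 1.51e-05x − 5.89e-08 = 0 → x = 2.35 × 10^-4 M
Fraction ionized = 2.35 × 10^-4 / 0.0039 = 0.0603 → 6.0%

6.0%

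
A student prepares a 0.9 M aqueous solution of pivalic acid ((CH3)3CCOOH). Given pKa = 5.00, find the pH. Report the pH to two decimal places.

(CH3)3CCOOH ⇌ (CH3)3CCOO- + H+
Ka = 10^(−5.00) = 1.00 × 10^-5
Let x = [H+] at equilibrium. Ka = x²/(0.9 − x).
Since Ka ≪ C₀, x ≈ √(Ka·C₀) = 3.00 × 10^-3 M.
(x/C₀ = 0.33% < 5%, so the approximation holds.)
pH = −log[H+] = −log(3.00 × 10^-3) = 2.52

pH = 2.52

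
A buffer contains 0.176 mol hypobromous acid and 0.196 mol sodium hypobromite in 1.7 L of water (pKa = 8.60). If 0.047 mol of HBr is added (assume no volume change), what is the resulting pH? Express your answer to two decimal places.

pH = 8.42

After neutralization: n(HOBr) = 0.223 mol, n(OBr-) = 0.149 mol.
pH = pKa + log(n_OBr-/n_HOBr) = 8.60 + log(0.149/0.223) = 8.60 + (-0.175)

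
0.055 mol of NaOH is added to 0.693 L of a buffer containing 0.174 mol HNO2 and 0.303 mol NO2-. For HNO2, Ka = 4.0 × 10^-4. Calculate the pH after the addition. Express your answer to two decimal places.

pH = 3.88

After neutralization: n(HNO2) = 0.119 mol, n(NO2-) = 0.358 mol.
pKa = −log(4.0 × 10^-4) = 3.398
pH = pKa + log([A⁻]/[HA]) = 3.398 + log(0.358/0.119) = 3.398 +0.478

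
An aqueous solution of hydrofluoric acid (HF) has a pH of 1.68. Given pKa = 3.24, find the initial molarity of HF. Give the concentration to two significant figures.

[H+] = 10^(-1.68) = 2.09 × 10^-2 M = x
Ka = 10^(−3.24) = 5.75 × 10^-4
Ka = x²/(C₀ − x) ⇒ C₀ = x + x²/Ka
C₀ = 2.09 × 10^-2 + (2.09 × 10^-2)²/(5.75 × 10^-4) = 7.81 × 10^-1 M

C₀ = 7.8 × 10^-1 M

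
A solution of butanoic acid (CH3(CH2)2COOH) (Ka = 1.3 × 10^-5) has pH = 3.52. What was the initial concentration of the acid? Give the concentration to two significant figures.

[H+] = 10^(-3.52) = 3.02 × 10^-4 M = x
Ka = x²/(C₀ − x) ⇒ C₀ = x + x²/Ka
C₀ = 3.02 × 10^-4 + (3.02 × 10^-4)²/(1.3 × 10^-5) = 7.32 × 10^-3 M

C₀ = 7.3 × 10^-3 M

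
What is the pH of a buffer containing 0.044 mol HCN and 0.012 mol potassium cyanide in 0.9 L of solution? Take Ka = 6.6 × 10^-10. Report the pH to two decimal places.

pH = 8.62

pKa = −log(6.6 × 10^-10) = 9.180
pH = pKa + log([A⁻]/[HA]) = 9.180 + log(0.012/0.044)
pH = 9.180 + (-0.564) = 8.62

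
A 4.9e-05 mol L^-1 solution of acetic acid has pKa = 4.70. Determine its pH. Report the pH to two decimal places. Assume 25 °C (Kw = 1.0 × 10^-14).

CH3COOH ⇌ CH3COO- + H+
Ka = 10^(−4.70) = 2.00 × 10^-5
Let x = [H+] at equilibrium. Ka = x²/(4.9e-05 − x).
x is not negligible relative to C₀; solve x² + 2e-05·x − 9.8e-10 = 0.
x = (−Ka + √(Ka² + 4·Ka·C₀))/2 = 2.29 × 10^-5 M
pH = −log(2.29 × 10^-5) = 4.64

pH = 4.64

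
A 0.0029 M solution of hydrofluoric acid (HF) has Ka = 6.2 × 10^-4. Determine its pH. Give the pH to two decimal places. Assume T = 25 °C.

pH = 2.97

HF ⇌ F- + H+
Ka = [H+]²/(0.0029 − [H+]) = 6.2 × 10^-4
Here C₀/Ka ≈ 4.68, so the small-[H+] approximation fails. Use the quadratic:
[H+] = [−0.00062 + √(0.00062² + 7.19e-06)]/2 = 1.07 × 10^-3 M
pH = −log(1.07 × 10^-3) = 2.97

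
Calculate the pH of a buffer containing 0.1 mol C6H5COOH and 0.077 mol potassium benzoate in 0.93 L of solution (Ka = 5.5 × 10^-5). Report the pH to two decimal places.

pKa = −log(5.5 × 10^-5) = 4.260
pH = pKa + log([A⁻]/[HA]) = 4.260 + log(0.077/0.1)
pH = 4.260 + (-0.114) = 4.15

pH = 4.15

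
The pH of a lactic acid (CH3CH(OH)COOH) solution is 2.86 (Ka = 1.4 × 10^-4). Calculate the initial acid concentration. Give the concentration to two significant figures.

C₀ = 1.5 × 10^-2 M

[H+] = 10^(-2.86) = 1.38 × 10^-3 M = x
Ka = x²/(C₀ − x) ⇒ C₀ = x + x²/Ka
C₀ = 1.38 × 10^-3 + (1.38 × 10^-3)²/(1.4 × 10^-4) = 1.50 × 10^-2 M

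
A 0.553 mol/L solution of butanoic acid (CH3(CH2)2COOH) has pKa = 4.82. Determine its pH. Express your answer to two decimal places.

pH = 2.54

CH3(CH2)2COOH ⇌ CH3(CH2)2COO- + H+
Ka = 10^(−4.82) = 1.51 × 10^-5
Ka = x²/(0.553 − x) = 1.51 × 10^-5
Since Ka ≪ C₀, x ≈ √(Ka·C₀) = 2.89 × 10^-3 M.
Check: 0.52% ionized — well under 5%, approximation valid.
pH = −log[H+] = −log(2.89 × 10^-3) = 2.54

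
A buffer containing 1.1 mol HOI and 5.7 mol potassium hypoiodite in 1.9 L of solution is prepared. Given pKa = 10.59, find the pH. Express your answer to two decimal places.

Henderson–Hasselbalch: pH = pKa + log([OI-]/[HOI]) = 10.59 + log(5.7/1.1)
pH = 10.59 + (+0.714) = 11.30

pH = 11.30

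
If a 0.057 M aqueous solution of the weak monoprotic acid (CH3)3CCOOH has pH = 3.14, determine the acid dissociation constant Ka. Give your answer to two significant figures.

[H+] = 10^(-3.14) = 7.24 × 10^-4 M
At equilibrium [HA] = 0.057 − 7.24 × 10^-4 = 5.63 × 10^-2 M
Ka = [H+][A-]/[HA] = (7.24 × 10^-4)² / 5.63 × 10^-2 = 9.3 × 10^-6

Ka = 9.3 × 10^-6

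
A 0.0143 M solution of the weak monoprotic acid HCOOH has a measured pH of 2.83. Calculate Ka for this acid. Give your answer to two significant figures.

Ka = 1.7 × 10^-4

[H+] = 10^(-2.83) = 1.48 × 10^-3 M
At equilibrium [HA] = 0.0143 − 1.48 × 10^-3 = 1.28 × 10^-2 M
Ka = [H+][A-]/[HA] = (1.48 × 10^-3)² / 1.28 × 10^-2 = 1.7 × 10^-4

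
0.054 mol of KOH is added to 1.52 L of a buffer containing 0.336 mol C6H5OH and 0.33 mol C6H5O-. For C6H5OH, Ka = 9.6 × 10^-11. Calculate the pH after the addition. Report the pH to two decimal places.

pH = 10.15

After neutralization: n(C6H5OH) = 0.282 mol, n(C6H5O-) = 0.384 mol.
pKa = −log(9.6 × 10^-11) = 10.018
pH = pKa + log([A⁻]/[HA]) = 10.018 + log(0.384/0.282) = 10.018 +0.134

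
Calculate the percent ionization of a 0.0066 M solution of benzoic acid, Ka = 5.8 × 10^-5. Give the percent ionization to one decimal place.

8.9%

C6H5COOH ⇌ C6H5COO- + H+; let x = [H+] at equilibrium.
Ka = x²/(C₀ − x); solving the quadratic gives x = 5.90 × 10^-4 M.
Fraction ionized = 5.90 × 10^-4 / 0.0066 = 0.0894 → 8.9%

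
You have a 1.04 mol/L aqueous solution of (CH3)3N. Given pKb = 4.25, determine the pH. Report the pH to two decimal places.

pH = 11.88

(CH3)3N + H2O ⇌ (CH3)3NH+ + OH-
Kb = 10^(−4.25) = 5.62 × 10^-5
Kb = [OH-]²/(1.04 − [OH-]) = 5.62 × 10^-5
Since Kb ≪ C₀, [OH-] ≈ √(Kb·C₀) = 7.65 × 10^-3 M.
pOH = 2.12, so pH = 14.00 − pOH = 11.88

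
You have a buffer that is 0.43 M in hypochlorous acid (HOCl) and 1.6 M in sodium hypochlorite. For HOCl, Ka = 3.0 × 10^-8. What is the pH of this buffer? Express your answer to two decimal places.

pH = 8.09

pKa = −log(3.0 × 10^-8) = 7.523
Henderson–Hasselbalch: pH = pKa + log([OCl-]/[HOCl]) = 7.523 + log(1.6/0.43)
pH = 7.523 + (+0.571) = 8.09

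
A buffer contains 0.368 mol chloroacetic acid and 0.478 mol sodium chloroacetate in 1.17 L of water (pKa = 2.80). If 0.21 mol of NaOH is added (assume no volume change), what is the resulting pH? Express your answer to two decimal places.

pH = 3.44

OH- converts ClCH2COOH to ClCH2COO-: ClCH2COOH → 0.158 mol, ClCH2COO- → 0.688 mol.
Henderson–Hasselbalch with mole ratio 0.688/0.158: pH = 2.80 + (+0.639)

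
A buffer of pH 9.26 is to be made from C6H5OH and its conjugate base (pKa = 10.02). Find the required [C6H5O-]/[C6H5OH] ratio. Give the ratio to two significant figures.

pH = pKa + log(r) ⇒ log(r) = 9.26 − 10.02 = -0.76
r = [C6H5O-]/[C6H5OH] = 10^(-0.76) = 0.174

ratio = 0.17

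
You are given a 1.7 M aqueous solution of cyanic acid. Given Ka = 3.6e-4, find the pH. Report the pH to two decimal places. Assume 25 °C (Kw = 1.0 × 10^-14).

HOCN ⇌ OCN- + H+
From the ICE table, Ka = [H+]²/(1.7 − [H+]) = 3.6 × 10^-4.
Assume [H+] ≪ 1.7: [H+] ≈ √(3.6 × 10^-4 × 1.7) = 2.47 × 10^-2 M
([H+]/C₀ = 1.5% < 5%, so the approximation holds.)
pH = −log(2.47 × 10^-2) = 1.61

pH = 1.61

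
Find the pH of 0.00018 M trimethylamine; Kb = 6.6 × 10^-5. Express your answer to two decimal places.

pH = 9.91

(CH3)3N + H2O ⇌ (CH3)3NH+ + OH-
From the ICE table, Kb = [OH-]²/(0.00018 − [OH-]) = 6.6 × 10^-5.
The 5% rule fails; solving [OH-]² + Kb·[OH-] − Kb·C₀ = 0 exactly:
[OH-] = [−6.6e-05 + √(6.6e-05² + 4.75e-08)]/2 = 8.09 × 10^-5 M
pOH = −log(8.09 × 10^-5) = 4.09; pH = 14.00 − 4.09 = 9.91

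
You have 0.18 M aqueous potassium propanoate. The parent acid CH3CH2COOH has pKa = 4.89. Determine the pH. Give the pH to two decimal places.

pH = 9.07

CH3CH2COO- is the conjugate base of the weak acid CH3CH2COOH.
Ka = 10^(−4.89) = 1.29 × 10^-5
Kb = Kw/Ka = 1.0×10^-14 / 1.29 × 10^-5 = 7.75 × 10^-10
From the ICE table, Kb = [OH-]²/(0.18 − [OH-]) = 7.75 × 10^-10.
Neglecting [OH-] in the denominator: [OH-] = √(7.75 × 10^-10 × 0.18) = 1.18 × 10^-5 M
pOH = −log(1.18 × 10^-5) = 4.93; pH = 14.00 − 4.93 = 9.07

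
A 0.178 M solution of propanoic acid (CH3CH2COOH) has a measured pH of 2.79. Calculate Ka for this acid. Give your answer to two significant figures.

[H+] = 10^(-2.79) = 1.62 × 10^-3 M
At equilibrium [HA] = 0.178 − 1.62 × 10^-3 = 1.76 × 10^-1 M
Ka = [H+][A-]/[HA] = (1.62 × 10^-3)² / 1.76 × 10^-1 = 1.5 × 10^-5

Ka = 1.5 × 10^-5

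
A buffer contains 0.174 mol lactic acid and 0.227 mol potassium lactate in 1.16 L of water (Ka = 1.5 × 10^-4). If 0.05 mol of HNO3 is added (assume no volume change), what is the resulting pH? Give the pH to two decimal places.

Added H+ converts CH3CH(OH)COO- to CH3CH(OH)COOH: CH3CH(OH)COOH → 0.224 mol, CH3CH(OH)COO- → 0.177 mol.
pKa = −log(1.5 × 10^-4) = 3.824
Henderson–Hasselbalch with mole ratio 0.177/0.224: pH = 3.824 + (-0.102)

pH = 3.72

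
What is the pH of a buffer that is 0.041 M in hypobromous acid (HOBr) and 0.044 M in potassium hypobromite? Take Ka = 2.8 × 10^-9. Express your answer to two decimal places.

pH = 8.58

pKa = −log(2.8 × 10^-9) = 8.553
pH = pKa + log([A⁻]/[HA]) = 8.553 + log(0.044/0.041)
pH = 8.553 + (+0.031) = 8.58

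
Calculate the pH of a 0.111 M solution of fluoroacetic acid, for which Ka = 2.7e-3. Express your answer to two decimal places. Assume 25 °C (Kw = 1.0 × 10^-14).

pH = 1.80

FCH2COOH ⇌ FCH2COO- + H+
Let x = [H+] at equilibrium. Ka = x²/(0.111 − x).
Here C₀/Ka ≈ 41.1, so the small-x approximation fails. Use the quadratic:
x = [−0.0027 + √(0.0027² + 0.0012)]/2 = 1.60 × 10^-2 M
pH = −log(1.60 × 10^-2) = 1.80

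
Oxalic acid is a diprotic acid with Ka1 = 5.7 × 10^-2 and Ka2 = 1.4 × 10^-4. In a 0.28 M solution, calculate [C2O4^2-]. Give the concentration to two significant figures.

First ionization gives [H+] ≈ [HC2O4-] = 1.01 × 10^-1 M.
Second step: Ka2 = [H+][C2O4^2-]/[HC2O4-] ≈ [C2O4^2-] (since [H+] ≈ [HC2O4-]).
So [C2O4^2-] ≈ Ka2.

1.4 × 10^-4 M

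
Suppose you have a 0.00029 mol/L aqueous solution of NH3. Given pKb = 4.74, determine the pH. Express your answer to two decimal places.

pH = 9.81

NH3 + H2O ⇌ NH4+ + OH-
Kb = 10^(−4.74) = 1.82 × 10^-5
From the ICE table, Kb = [OH-]²/(0.00029 − [OH-]) = 1.82 × 10^-5.
Here C₀/Kb ≈ 15.9, so the small-[OH-] approximation fails. Use the quadratic:
[OH-] = (−Kb + √(Kb² + 4·Kb·C₀))/2 = 6.41 × 10^-5 M
pOH = 4.19, so pH = 14.00 − pOH = 9.81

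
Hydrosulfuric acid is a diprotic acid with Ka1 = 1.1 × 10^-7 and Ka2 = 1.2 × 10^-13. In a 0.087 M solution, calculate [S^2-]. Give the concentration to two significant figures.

1.2 × 10^-13 M

First ionization gives [H+] ≈ [HS-] = 9.78 × 10^-5 M.
Second step: Ka2 = [H+][S^2-]/[HS-] ≈ [S^2-] (since [H+] ≈ [HS-]).
So [S^2-] ≈ Ka2.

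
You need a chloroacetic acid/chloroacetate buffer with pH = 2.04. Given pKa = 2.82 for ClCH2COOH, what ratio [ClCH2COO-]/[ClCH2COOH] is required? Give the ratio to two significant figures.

ratio = 0.17

pH = pKa + log(r) ⇒ log(r) = 2.04 − 2.82 = -0.78
r = [ClCH2COO-]/[ClCH2COOH] = 10^(-0.78) = 0.166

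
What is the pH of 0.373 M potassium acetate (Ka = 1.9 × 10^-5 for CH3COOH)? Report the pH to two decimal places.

pH = 9.15

CH3COO- is the conjugate base of the weak acid CH3COOH.
Kb = Kw/Ka = 1.0×10^-14 / 1.9 × 10^-5 = 5.26 × 10^-10
From the ICE table, Kb = x²/(0.373 − x) = 5.26 × 10^-10.
Neglecting x in the denominator: x = √(5.26 × 10^-10 × 0.373) = 1.40 × 10^-5 M
pOH = 4.85, so pH = 14.00 − pOH = 9.15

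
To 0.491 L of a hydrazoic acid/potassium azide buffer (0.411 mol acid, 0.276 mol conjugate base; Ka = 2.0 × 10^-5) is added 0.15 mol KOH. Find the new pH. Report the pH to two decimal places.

pH = 4.91

OH- converts HN3 to N3-: HN3 → 0.261 mol, N3- → 0.426 mol.
pKa = −log(2.0 × 10^-5) = 4.699
pH = pKa + log([A⁻]/[HA]) = 4.699 + log(0.426/0.261) = 4.699 +0.213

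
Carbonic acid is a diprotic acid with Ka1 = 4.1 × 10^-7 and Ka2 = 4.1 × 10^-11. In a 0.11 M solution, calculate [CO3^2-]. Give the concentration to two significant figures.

First ionization gives [H+] ≈ [HCO3-] = 2.12 × 10^-4 M.
Second step: Ka2 = [H+][CO3^2-]/[HCO3-] ≈ [CO3^2-] (since [H+] ≈ [HCO3-]).
So [CO3^2-] ≈ Ka2.

4.1 × 10^-11 M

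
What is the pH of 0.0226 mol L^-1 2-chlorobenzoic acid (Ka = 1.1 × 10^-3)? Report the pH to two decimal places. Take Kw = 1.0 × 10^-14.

ClC6H4COOH ⇌ ClC6H4COO- + H+
Ka = x²/(0.0226 − x) = 1.1 × 10^-3
Here C₀/Ka ≈ 20.5, so the small-x approximation fails. Use the quadratic:
x = (−Ka + √(Ka² + 4·Ka·C₀))/2 = 4.47 × 10^-3 M
pH = −log[H+] = −log(4.47 × 10^-3) = 2.35

pH = 2.35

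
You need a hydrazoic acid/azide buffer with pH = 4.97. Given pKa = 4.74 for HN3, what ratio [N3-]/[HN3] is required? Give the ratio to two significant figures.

pH = pKa + log(r) ⇒ log(r) = 4.97 − 4.74 = +0.23
r = [N3-]/[HN3] = 10^(+0.23) = 1.7

ratio = 1.7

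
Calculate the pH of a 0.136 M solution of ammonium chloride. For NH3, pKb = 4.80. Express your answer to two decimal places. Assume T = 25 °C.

pH = 5.03

NH4+ is the conjugate acid of the weak base NH3.
Kb = 10^(−4.80) = 1.58 × 10^-5
Ka = Kw/Kb = 1.0×10^-14 / 1.58 × 10^-5 = 6.33 × 10^-10
Ka = x²/(0.136 − x) = 6.33 × 10^-10
Assume x ≪ 0.136: x ≈ √(6.33 × 10^-10 × 0.136) = 9.28 × 10^-6 M
Check: 0.0068% ionized — well under 5%, approximation valid.
pH = −log(9.28 × 10^-6) = 5.03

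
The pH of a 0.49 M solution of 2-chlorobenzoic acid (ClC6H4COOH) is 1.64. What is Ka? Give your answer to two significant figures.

Ka = 1.1 × 10^-3

[H+] = 10^(-1.64) = 2.29 × 10^-2 M
At equilibrium [HA] = 0.49 − 2.29 × 10^-2 = 4.67 × 10^-1 M
Ka = [H+][A-]/[HA] = (2.29 × 10^-2)² / 4.67 × 10^-1 = 1.1 × 10^-3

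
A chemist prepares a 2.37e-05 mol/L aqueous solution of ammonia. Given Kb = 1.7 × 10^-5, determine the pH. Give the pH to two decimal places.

pH = 9.12

NH3 + H2O ⇌ NH4+ + OH-
From the ICE table, Kb = [OH-]²/(2.37e-05 − [OH-]) = 1.7 × 10^-5.
[OH-] is not negligible relative to C₀; solve [OH-]² + 1.7e-05·[OH-] − 4.03e-10 = 0.
[OH-] = [−1.7e-05 + √(1.7e-05² + 1.61e-09)]/2 = 1.33 × 10^-5 M
pOH = −log(1.33 × 10^-5) = 4.88; pH = 14.00 − 4.88 = 9.12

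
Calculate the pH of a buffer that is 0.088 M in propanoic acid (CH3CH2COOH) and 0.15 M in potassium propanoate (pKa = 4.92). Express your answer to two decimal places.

Henderson–Hasselbalch: pH = pKa + log([CH3CH2COO-]/[CH3CH2COOH]) = 4.92 + log(0.15/0.088)
pH = 4.92 + (+0.232) = 5.15

pH = 5.15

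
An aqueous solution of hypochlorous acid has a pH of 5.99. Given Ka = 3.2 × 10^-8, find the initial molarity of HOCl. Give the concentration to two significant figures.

C₀ = 3.4 × 10^-5 M

[H+] = 10^(-5.99) = 1.02 × 10^-6 M = x
Ka = x²/(C₀ − x) ⇒ C₀ = x + x²/Ka
C₀ = 1.02 × 10^-6 + (1.02 × 10^-6)²/(3.2 × 10^-8) = 3.35 × 10^-5 M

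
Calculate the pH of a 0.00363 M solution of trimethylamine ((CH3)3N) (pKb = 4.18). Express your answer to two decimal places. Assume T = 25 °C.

pH = 10.66

(CH3)3N + H2O ⇌ (CH3)3NH+ + OH-
Kb = 10^(−4.18) = 6.61 × 10^-5
From the ICE table, Kb = [OH-]²/(0.00363 − [OH-]) = 6.61 × 10^-5.
Here C₀/Kb ≈ 54.9, so the small-[OH-] approximation fails. Use the quadratic:
[OH-] = [−6.61e-05 + √(6.61e-05² + 9.6e-07)]/2 = 4.58 × 10^-4 M
pOH = 3.34, so pH = 14.00 − pOH = 10.66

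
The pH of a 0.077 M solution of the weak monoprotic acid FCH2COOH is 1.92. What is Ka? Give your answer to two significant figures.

[H+] = 10^(-1.92) = 1.20 × 10^-2 M
At equilibrium [HA] = 0.077 − 1.20 × 10^-2 = 6.50 × 10^-2 M
Ka = [H+][A-]/[HA] = (1.20 × 10^-2)² / 6.50 × 10^-2 = 2.2 × 10^-3

Ka = 2.2 × 10^-3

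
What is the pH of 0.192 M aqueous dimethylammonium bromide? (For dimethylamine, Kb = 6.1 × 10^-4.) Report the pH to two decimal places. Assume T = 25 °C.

pH = 5.75

(CH3)2NH2+ is the conjugate acid of the weak base (CH3)2NH.
Ka = Kw/Kb = 1.0×10^-14 / 6.1 × 10^-4 = 1.64 × 10^-11
From the ICE table, Ka = [H+]²/(0.192 − [H+]) = 1.64 × 10^-11.
Neglecting [H+] in the denominator: [H+] = √(1.64 × 10^-11 × 0.192) = 1.77 × 10^-6 M
pH = −log[H+] = −log(1.77 × 10^-6) = 5.75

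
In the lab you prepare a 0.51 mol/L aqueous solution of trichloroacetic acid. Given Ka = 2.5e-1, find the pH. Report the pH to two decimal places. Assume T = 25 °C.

Cl3CCOOH ⇌ Cl3CCOO- + H+
Ka = x²/(0.51 − x) = 2.5 × 10^-1
Here C₀/Ka ≈ 2.04, so the small-x approximation fails. Use the quadratic:
x = [−0.25 + √(0.25² + 0.51)]/2 = 2.53 × 10^-1 M
pH = −log(2.53 × 10^-1) = 0.60

pH = 0.60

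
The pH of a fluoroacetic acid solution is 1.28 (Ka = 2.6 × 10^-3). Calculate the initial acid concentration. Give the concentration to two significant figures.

C₀ = 1.1 M

[H+] = 10^(-1.28) = 5.25 × 10^-2 M = x
Ka = x²/(C₀ − x) ⇒ C₀ = x + x²/Ka
C₀ = 5.25 × 10^-2 + (5.25 × 10^-2)²/(2.6 × 10^-3) = 1.11 M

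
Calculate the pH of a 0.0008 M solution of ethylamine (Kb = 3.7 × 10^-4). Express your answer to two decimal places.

C2H5NH2 + H2O ⇌ C2H5NH3+ + OH-
Let x = [OH-] at equilibrium. Kb = x²/(0.0008 − x).
Here C₀/Kb ≈ 2.16, so the small-x approximation fails. Use the quadratic:
x = [−0.00037 + √(0.00037² + 1.18e-06)]/2 = 3.90 × 10^-4 M
pOH = 3.41, so pH = 14.00 − pOH = 10.59

pH = 10.59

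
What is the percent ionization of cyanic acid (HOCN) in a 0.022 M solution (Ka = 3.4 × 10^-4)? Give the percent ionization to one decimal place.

11.7%

HOCN ⇌ OCN- + H+; let x = [H+] at equilibrium.
Solve x² + 0.00034x − 7.48e-06 = 0 → x = 2.57 × 10^-3 M
% ionization = x/C₀ × 100% = 2.57 × 10^-3/0.022 × 100% = 11.7%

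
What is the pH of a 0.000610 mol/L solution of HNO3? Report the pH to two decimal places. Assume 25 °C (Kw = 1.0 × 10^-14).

HNO3 is a strong acid and dissociates completely, so [H+] = 0.000610 M.
pH = -log(0.00061) = 3.21

pH = 3.21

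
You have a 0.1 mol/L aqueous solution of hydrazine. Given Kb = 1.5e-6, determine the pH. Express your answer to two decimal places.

N2H4 + H2O ⇌ N2H5+ + OH-
Kb = x²/(0.1 − x) = 1.5 × 10^-6
Since Kb ≪ C₀, x ≈ √(Kb·C₀) = 3.87 × 10^-4 M.
pOH = 3.41, so pH = 14.00 − pOH = 10.59

pH = 10.59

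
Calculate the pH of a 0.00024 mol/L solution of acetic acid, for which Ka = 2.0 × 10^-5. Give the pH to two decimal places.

pH = 4.22

CH3COOH ⇌ CH3COO- + H+
Ka = [H+]²/(0.00024 − [H+]) = 2.0 × 10^-5
[H+] is not negligible relative to C₀; solve [H+]² + 2e-05·[H+] − 4.8e-09 = 0.
[H+] = [−2e-05 + √(2e-05² + 1.92e-08)]/2 = 6.00 × 10^-5 M
pH = −log(6.00 × 10^-5) = 4.22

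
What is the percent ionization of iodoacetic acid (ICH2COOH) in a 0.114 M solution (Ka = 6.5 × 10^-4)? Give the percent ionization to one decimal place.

ICH2COOH ⇌ ICH2COO- + H+; let x = [H+] at equilibrium.
Ka = x²/(C₀ − x); solving the quadratic gives x = 8.29 × 10^-3 M.
% ionization = x/C₀ × 100% = 8.29 × 10^-3/0.114 × 100% = 7.3%

7.3%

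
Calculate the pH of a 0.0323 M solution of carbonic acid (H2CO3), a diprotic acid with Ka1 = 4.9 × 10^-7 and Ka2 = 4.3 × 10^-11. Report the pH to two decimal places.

pH = 3.90

Ka1 ≫ Ka2, so treat the first dissociation as the only significant source of H+.
Ka1 = x²/(0.0323 − x) = 4.9 × 10^-7
x ≈ √(4.9 × 10^-7 × 0.0323) = 1.26 × 10^-4 M
pH = −log(1.26 × 10^-4) = 3.90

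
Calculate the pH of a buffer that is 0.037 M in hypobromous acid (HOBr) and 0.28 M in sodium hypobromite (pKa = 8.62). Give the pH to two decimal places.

pH = 9.50

pH = pKa + log([A⁻]/[HA]) = 8.62 + log(0.28/0.037)
pH = 8.62 + (+0.879) = 9.50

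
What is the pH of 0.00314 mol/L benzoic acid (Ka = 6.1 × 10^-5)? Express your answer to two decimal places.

pH = 3.39

C6H5COOH ⇌ C6H5COO- + H+
From the ICE table, Ka = [H+]²/(0.00314 − [H+]) = 6.1 × 10^-5.
Here C₀/Ka ≈ 51.5, so the small-[H+] approximation fails. Use the quadratic:
[H+] = [−6.1e-05 + √(6.1e-05² + 7.66e-07)]/2 = 4.08 × 10^-4 M
pH = −log[H+] = −log(4.08 × 10^-4) = 3.39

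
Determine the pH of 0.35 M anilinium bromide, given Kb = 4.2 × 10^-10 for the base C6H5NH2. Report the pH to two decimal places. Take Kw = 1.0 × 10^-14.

C6H5NH3+ is the conjugate acid of the weak base C6H5NH2.
Ka = Kw/Kb = 1.0×10^-14 / 4.2 × 10^-10 = 2.38 × 10^-5
Ka = [H+]²/(0.35 − [H+]) = 2.38 × 10^-5
Neglecting [H+] in the denominator: [H+] = √(2.38 × 10^-5 × 0.35) = 2.89 × 10^-3 M
([H+]/C₀ = 0.82% < 5%, so the approximation holds.)
pH = −log[H+] = −log(2.89 × 10^-3) = 2.54

pH = 2.54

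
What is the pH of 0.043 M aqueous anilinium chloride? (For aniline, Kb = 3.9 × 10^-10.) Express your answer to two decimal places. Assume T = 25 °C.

C6H5NH3+ is the conjugate acid of the weak base C6H5NH2.
Ka = Kw/Kb = 1.0×10^-14 / 3.9 × 10^-10 = 2.56 × 10^-5
Ka = [H+]²/(0.043 − [H+]) = 2.56 × 10^-5
Since Ka ≪ C₀, [H+] ≈ √(Ka·C₀) = 1.05 × 10^-3 M.
pH = −log(1.05 × 10^-3) = 2.98

pH = 2.98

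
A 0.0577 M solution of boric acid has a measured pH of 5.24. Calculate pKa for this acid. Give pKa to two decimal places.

pKa = 9.24

[H+] = 10^(-5.24) = 5.75 × 10^-6 M
At equilibrium [HA] = 0.0577 − 5.75 × 10^-6 = 5.77 × 10^-2 M
Ka = [H+][A-]/[HA] = (5.75 × 10^-6)² / 5.77 × 10^-2 = 5.73 × 10^-10
pKa = -log(5.73 × 10^-10) = 9.24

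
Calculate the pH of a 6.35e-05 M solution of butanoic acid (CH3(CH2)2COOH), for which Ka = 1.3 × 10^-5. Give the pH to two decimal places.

pH = 4.64

CH3(CH2)2COOH ⇌ CH3(CH2)2COO- + H+
Ka = x²/(6.35e-05 − x) = 1.3 × 10^-5
Here C₀/Ka ≈ 4.88, so the small-x approximation fails. Use the quadratic:
x = (−Ka + √(Ka² + 4·Ka·C₀))/2 = 2.30 × 10^-5 M
pH = −log[H+] = −log(2.30 × 10^-5) = 4.64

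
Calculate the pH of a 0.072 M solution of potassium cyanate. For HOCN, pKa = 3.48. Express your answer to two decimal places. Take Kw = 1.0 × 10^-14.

pH = 8.17

OCN- is the conjugate base of the weak acid HOCN.
Ka = 10^(−3.48) = 3.31 × 10^-4
Kb = Kw/Ka = 1.0×10^-14 / 3.31 × 10^-4 = 3.02 × 10^-11
From the ICE table, Kb = [OH-]²/(0.072 − [OH-]) = 3.02 × 10^-11.
Since Kb ≪ C₀, [OH-] ≈ √(Kb·C₀) = 1.47 × 10^-6 M.
Check: 0.002% ionized — well under 5%, approximation valid.
pOH = −log(1.47 × 10^-6) = 5.83; pH = 14.00 − 5.83 = 8.17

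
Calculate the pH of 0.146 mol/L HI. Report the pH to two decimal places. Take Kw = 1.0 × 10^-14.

HI is a strong acid and dissociates completely, so [H+] = 0.146 M.
pH = -log(0.146) = 0.84

pH = 0.84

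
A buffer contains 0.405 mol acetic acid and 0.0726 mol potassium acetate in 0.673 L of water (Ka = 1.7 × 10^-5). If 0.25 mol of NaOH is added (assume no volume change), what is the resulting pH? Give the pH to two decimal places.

pH = 5.09

After neutralization: n(CH3COOH) = 0.155 mol, n(CH3COO-) = 0.323 mol.
pKa = −log(1.7 × 10^-5) = 4.770
Henderson–Hasselbalch with mole ratio 0.323/0.155: pH = 4.770 + (+0.319)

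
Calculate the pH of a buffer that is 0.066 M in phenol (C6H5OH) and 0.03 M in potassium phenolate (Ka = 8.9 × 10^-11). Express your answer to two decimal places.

pKa = −log(8.9 × 10^-11) = 10.051
pH = pKa + log([A⁻]/[HA]) = 10.051 + log(0.03/0.066)
pH = 10.051 + (-0.342) = 9.71

pH = 9.71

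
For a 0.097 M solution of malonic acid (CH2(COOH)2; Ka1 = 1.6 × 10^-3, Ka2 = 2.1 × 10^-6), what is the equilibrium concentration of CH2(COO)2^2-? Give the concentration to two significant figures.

First ionization gives [H+] ≈ [CH2(COOH)COO-] = 1.17 × 10^-2 M.
Second step: Ka2 = [H+][CH2(COO)2^2-]/[CH2(COOH)COO-] ≈ [CH2(COO)2^2-] (since [H+] ≈ [CH2(COOH)COO-]).
So [CH2(COO)2^2-] ≈ Ka2.

2.1 × 10^-6 M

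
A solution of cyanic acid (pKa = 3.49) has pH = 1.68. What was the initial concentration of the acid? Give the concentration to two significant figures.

C₀ = 1.4 M

[H+] = 10^(-1.68) = 2.09 × 10^-2 M = x
Ka = 10^(−3.49) = 3.24 × 10^-4
Ka = x²/(C₀ − x) ⇒ C₀ = x + x²/Ka
C₀ = 2.09 × 10^-2 + (2.09 × 10^-2)²/(3.24 × 10^-4) = 1.37 M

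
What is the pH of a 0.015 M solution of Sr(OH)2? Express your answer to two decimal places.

Sr(OH)2 is a strong base (each formula unit releases 2 OH-); [OH-] = 0.03 M.
pOH = -log(0.03) = 1.52
pH = 14.00 - 1.52 = 12.48

pH = 12.48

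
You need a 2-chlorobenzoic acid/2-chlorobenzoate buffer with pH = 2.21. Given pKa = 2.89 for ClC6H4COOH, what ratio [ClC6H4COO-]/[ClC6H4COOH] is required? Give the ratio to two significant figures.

pH = pKa + log(r) ⇒ log(r) = 2.21 − 2.89 = -0.68
r = [ClC6H4COO-]/[ClC6H4COOH] = 10^(-0.68) = 0.209

ratio = 0.21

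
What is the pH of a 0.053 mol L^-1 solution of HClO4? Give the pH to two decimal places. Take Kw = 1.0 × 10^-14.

pH = 1.28

HClO4 is a strong acid and dissociates completely, so [H+] = 0.053 M.
pH = -log(0.053) = 1.28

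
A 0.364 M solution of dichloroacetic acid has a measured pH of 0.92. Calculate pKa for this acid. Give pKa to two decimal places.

[H+] = 10^(-0.92) = 1.20 × 10^-1 M
At equilibrium [HA] = 0.364 − 1.20 × 10^-1 = 2.44 × 10^-1 M
Ka = [H+][A-]/[HA] = (1.20 × 10^-1)² / 2.44 × 10^-1 = 5.90 × 10^-2
pKa = -log(5.90 × 10^-2) = 1.23

pKa = 1.23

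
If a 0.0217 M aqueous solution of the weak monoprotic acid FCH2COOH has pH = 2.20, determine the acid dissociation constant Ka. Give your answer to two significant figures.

[H+] = 10^(-2.20) = 6.31 × 10^-3 M
At equilibrium [HA] = 0.0217 − 6.31 × 10^-3 = 1.54 × 10^-2 M
Ka = [H+][A-]/[HA] = (6.31 × 10^-3)² / 1.54 × 10^-2 = 2.6 × 10^-3

Ka = 2.6 × 10^-3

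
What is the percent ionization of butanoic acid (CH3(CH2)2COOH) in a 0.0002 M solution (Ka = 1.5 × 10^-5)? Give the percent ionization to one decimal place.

23.9%

CH3(CH2)2COOH ⇌ CH3(CH2)2COO- + H+; let x = [H+] at equilibrium.
Solve x² + 1.5e-05x − 3e-09 = 0 → x = 4.78 × 10^-5 M
Fraction ionized = 4.78 × 10^-5 / 0.0002 = 0.2390 → 23.9%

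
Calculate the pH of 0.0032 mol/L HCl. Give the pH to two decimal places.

pH = 2.49

HCl is a strong acid and dissociates completely, so [H+] = 0.0032 M.
pH = -log(0.0032) = 2.49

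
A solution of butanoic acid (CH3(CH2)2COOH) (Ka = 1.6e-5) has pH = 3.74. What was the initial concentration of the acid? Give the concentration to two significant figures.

[H+] = 10^(-3.74) = 1.82 × 10^-4 M = x
Ka = x²/(C₀ − x) ⇒ C₀ = x + x²/Ka
C₀ = 1.82 × 10^-4 + (1.82 × 10^-4)²/(1.6 × 10^-5) = 2.25 × 10^-3 M

C₀ = 2.3 × 10^-3 M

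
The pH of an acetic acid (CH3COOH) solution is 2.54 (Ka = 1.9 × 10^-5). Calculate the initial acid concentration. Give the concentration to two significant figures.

[H+] = 10^(-2.54) = 2.88 × 10^-3 M = x
Ka = x²/(C₀ − x) ⇒ C₀ = x + x²/Ka
C₀ = 2.88 × 10^-3 + (2.88 × 10^-3)²/(1.9 × 10^-5) = 4.39 × 10^-1 M

C₀ = 4.4 × 10^-1 M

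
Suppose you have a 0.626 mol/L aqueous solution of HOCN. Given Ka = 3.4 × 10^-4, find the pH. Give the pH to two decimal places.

pH = 1.84

HOCN ⇌ OCN- + H+
From the ICE table, Ka = x²/(0.626 − x) = 3.4 × 10^-4.
Since Ka ≪ C₀, x ≈ √(Ka·C₀) = 1.46 × 10^-2 M.
(x/C₀ = 2.3% < 5%, so the approximation holds.)
pH = −log(1.46 × 10^-2) = 1.84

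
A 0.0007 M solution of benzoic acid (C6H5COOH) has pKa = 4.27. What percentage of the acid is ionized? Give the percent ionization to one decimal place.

C6H5COOH ⇌ C6H5COO- + H+; let x = [H+] at equilibrium.
Ka = 10^(−4.27) = 5.37 × 10^-5
Ka = x²/(C₀ − x); solving the quadratic gives x = 1.69 × 10^-4 M.
Fraction ionized = 1.69 × 10^-4 / 0.0007 = 0.2414 → 24.1%

24.1%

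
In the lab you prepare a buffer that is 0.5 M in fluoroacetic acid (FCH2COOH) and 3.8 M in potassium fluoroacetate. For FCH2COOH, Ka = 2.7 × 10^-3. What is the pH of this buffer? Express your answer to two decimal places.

pKa = −log(2.7 × 10^-3) = 2.569
Henderson–Hasselbalch: pH = pKa + log([FCH2COO-]/[FCH2COOH]) = 2.569 + log(3.8/0.5)
pH = 2.569 + (+0.881) = 3.45

pH = 3.45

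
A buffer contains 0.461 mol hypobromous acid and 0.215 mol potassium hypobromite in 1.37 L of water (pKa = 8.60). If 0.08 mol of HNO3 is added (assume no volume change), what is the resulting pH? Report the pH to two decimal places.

After neutralization: n(HOBr) = 0.541 mol, n(OBr-) = 0.135 mol.
pH = pKa + log([A⁻]/[HA]) = 8.60 + log(0.135/0.541) = 8.60 -0.603

pH = 8.00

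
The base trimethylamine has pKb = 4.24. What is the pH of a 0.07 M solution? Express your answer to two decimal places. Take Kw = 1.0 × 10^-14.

pH = 11.30

(CH3)3N + H2O ⇌ (CH3)3NH+ + OH-
Kb = 10^(−4.24) = 5.75 × 10^-5
From the ICE table, Kb = [OH-]²/(0.07 − [OH-]) = 5.75 × 10^-5.
Since Kb ≪ C₀, [OH-] ≈ √(Kb·C₀) = 2.01 × 10^-3 M.
Check: 2.9% ionized — well under 5%, approximation valid.
pOH = 2.70, so pH = 14.00 − pOH = 11.30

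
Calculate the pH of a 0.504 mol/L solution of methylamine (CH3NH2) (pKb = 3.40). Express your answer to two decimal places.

CH3NH2 + H2O ⇌ CH3NH3+ + OH-
Kb = 10^(−3.40) = 3.98 × 10^-4
Kb = x²/(0.504 − x) = 3.98 × 10^-4
Assume x ≪ 0.504: x ≈ √(3.98 × 10^-4 × 0.504) = 1.42 × 10^-2 M
Check: 2.8% ionized — well under 5%, approximation valid.
pOH = −log(1.42 × 10^-2) = 1.85; pH = 14.00 − 1.85 = 12.15

pH = 12.15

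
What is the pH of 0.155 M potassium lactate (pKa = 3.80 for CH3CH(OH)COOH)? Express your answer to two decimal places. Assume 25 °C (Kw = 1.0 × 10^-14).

pH = 8.50

CH3CH(OH)COO- is the conjugate base of the weak acid CH3CH(OH)COOH.
Ka = 10^(−3.80) = 1.58 × 10^-4
Kb = Kw/Ka = 1.0×10^-14 / 1.58 × 10^-4 = 6.33 × 10^-11
Kb = [OH-]²/(0.155 − [OH-]) = 6.33 × 10^-11
Since Kb ≪ C₀, [OH-] ≈ √(Kb·C₀) = 3.13 × 10^-6 M.
Check: 0.002% ionized — well under 5%, approximation valid.
pOH = −log(3.13 × 10^-6) = 5.50; pH = 14.00 − 5.50 = 8.50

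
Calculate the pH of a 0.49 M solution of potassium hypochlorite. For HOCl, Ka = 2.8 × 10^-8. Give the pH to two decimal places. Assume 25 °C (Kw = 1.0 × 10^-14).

pH = 10.62

OCl- is the conjugate base of the weak acid HOCl.
Kb = Kw/Ka = 1.0×10^-14 / 2.8 × 10^-8 = 3.57 × 10^-7
Kb = [OH-]²/(0.49 − [OH-]) = 3.57 × 10^-7
Since Kb ≪ C₀, [OH-] ≈ √(Kb·C₀) = 4.18 × 10^-4 M.
pOH = −log(4.18 × 10^-4) = 3.38; pH = 14.00 − 3.38 = 10.62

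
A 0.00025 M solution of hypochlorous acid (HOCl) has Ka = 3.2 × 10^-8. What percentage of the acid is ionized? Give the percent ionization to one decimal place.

1.1%

HOCl ⇌ OCl- + H+; let x = [H+] at equilibrium.
x ≈ √(Ka·C₀) = √(3.2 × 10^-8 × 0.00025) = 2.83 × 10^-6 M
% ionization = x/C₀ × 100% = 2.83 × 10^-6/0.00025 × 100% = 1.1%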